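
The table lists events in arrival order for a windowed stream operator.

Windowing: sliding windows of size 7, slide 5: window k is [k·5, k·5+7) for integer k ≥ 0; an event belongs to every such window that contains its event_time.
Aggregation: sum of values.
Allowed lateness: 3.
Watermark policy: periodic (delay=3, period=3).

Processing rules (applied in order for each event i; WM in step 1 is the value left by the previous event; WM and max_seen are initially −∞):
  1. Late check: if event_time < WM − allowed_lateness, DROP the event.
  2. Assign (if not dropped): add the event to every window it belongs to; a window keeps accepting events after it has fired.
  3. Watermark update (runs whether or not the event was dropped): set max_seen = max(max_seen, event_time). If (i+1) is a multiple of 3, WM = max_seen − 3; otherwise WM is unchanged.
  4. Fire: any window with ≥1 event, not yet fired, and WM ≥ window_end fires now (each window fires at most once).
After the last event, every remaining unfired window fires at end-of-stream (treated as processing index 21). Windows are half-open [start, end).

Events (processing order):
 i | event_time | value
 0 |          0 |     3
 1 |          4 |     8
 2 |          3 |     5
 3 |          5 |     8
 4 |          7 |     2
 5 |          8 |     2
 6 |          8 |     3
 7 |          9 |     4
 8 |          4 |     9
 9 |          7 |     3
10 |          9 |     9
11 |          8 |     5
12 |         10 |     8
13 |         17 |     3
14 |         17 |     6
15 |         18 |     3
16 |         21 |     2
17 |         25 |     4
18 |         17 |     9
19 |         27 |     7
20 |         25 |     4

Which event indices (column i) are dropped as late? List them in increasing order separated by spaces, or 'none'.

i=0 t=0 v=3: → [0,7); WM=−∞
i=1 t=4 v=8: → [0,7); WM=−∞
i=2 t=3 v=5: → [0,7); WM=1
i=3 t=5 v=8: → [5,12),[0,7); WM=1
i=4 t=7 v=2: → [5,12); WM=1
i=5 t=8 v=2: → [5,12); WM=5
i=6 t=8 v=3: → [5,12); WM=5
i=7 t=9 v=4: → [5,12); WM=5
i=8 t=4 v=9: → [0,7); WM=6
i=9 t=7 v=3: → [5,12); WM=6
i=10 t=9 v=9: → [5,12); WM=6
i=11 t=8 v=5: → [5,12); WM=6
i=12 t=10 v=8: → [10,17),[5,12); WM=6
i=13 t=17 v=3: → [15,22); WM=6
i=14 t=17 v=6: → [15,22); WM=14; [0,7) fires=33 [5,12) fires=44
i=15 t=18 v=3: → [15,22); WM=14
i=16 t=21 v=2: → [20,27),[15,22); WM=14
i=17 t=25 v=4: → [25,32),[20,27); WM=22; [10,17) fires=8 [15,22) fires=14
i=18 t=17 v=9: DROP (t<22-3); WM=22
i=19 t=27 v=7: → [25,32); WM=22
i=20 t=25 v=4: → [25,32),[20,27); WM=24

18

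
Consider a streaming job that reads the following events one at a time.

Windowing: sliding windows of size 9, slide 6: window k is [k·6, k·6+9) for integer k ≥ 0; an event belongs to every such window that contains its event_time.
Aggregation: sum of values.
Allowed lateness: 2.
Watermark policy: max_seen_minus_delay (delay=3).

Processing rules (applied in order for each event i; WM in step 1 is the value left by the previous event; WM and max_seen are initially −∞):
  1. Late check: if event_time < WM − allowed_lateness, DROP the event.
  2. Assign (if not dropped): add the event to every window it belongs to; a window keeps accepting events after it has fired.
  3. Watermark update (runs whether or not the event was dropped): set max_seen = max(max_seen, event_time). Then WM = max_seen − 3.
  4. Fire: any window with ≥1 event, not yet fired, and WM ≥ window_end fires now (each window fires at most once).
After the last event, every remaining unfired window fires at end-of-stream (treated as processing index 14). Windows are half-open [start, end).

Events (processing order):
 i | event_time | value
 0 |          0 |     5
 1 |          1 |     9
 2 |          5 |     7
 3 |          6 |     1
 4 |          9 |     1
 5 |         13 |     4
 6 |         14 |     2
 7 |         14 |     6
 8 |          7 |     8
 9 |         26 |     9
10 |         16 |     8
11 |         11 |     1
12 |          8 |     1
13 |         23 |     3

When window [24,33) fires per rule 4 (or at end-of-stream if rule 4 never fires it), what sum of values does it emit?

i=0 t=0 v=5: → [0,9); WM=-3
i=1 t=1 v=9: → [0,9); WM=-2
i=2 t=5 v=7: → [0,9); WM=2
i=3 t=6 v=1: → [6,15),[0,9); WM=3
i=4 t=9 v=1: → [6,15); WM=6
i=5 t=13 v=4: → [12,21),[6,15); WM=10; [0,9) fires=22
i=6 t=14 v=2: → [12,21),[6,15); WM=11
i=7 t=14 v=6: → [12,21),[6,15); WM=11
i=8 t=7 v=8: DROP (t<11-2); WM=11
i=9 t=26 v=9: → [24,33),[18,27); WM=23; [6,15) fires=14 [12,21) fires=12
i=10 t=16 v=8: DROP (t<23-2); WM=23
i=11 t=11 v=1: DROP (t<23-2); WM=23
i=12 t=8 v=1: DROP (t<23-2); WM=23
i=13 t=23 v=3: → [18,27); WM=23

9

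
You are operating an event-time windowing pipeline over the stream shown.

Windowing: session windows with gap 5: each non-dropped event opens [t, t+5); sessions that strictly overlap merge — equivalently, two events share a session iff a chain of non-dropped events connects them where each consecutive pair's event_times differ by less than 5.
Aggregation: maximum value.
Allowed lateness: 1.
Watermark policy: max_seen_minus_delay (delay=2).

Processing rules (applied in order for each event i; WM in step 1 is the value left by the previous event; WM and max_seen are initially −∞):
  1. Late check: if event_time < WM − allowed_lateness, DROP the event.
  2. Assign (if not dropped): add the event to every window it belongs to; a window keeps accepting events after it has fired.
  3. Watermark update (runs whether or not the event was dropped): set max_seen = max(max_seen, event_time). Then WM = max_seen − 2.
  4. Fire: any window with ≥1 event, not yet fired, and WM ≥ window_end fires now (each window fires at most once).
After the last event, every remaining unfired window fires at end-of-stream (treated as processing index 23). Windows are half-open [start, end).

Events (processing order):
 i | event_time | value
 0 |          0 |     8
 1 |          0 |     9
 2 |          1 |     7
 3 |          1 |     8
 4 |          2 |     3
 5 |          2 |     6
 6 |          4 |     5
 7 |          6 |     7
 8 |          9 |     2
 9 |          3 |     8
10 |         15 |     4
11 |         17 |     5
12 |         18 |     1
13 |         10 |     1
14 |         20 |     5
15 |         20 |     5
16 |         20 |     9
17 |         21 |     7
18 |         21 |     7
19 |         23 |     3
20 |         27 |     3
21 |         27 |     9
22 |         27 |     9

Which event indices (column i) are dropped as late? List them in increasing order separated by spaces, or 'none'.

9 13

i=0 t=0 v=8: → [0,5); WM=-2
i=1 t=0 v=9: → [0,5); WM=-2
i=2 t=1 v=7: → [0,6); WM=-1
i=3 t=1 v=8: → [0,6); WM=-1
i=4 t=2 v=3: → [0,7); WM=0
i=5 t=2 v=6: → [0,7); WM=0
i=6 t=4 v=5: → [0,9); WM=2
i=7 t=6 v=7: → [0,11); WM=4
i=8 t=9 v=2: → [0,14); WM=7
i=9 t=3 v=8: DROP (t<7-1); WM=7
i=10 t=15 v=4: → [15,20); WM=13
i=11 t=17 v=5: → [15,22); WM=15
i=12 t=18 v=1: → [15,23); WM=16
i=13 t=10 v=1: DROP (t<16-1); WM=16
i=14 t=20 v=5: → [15,25); WM=18
i=15 t=20 v=5: → [15,25); WM=18
i=16 t=20 v=9: → [15,25); WM=18
i=17 t=21 v=7: → [15,26); WM=19
i=18 t=21 v=7: → [15,26); WM=19
i=19 t=23 v=3: → [15,28); WM=21
i=20 t=27 v=3: → [15,32); WM=25
i=21 t=27 v=9: → [15,32); WM=25
i=22 t=27 v=9: → [15,32); WM=25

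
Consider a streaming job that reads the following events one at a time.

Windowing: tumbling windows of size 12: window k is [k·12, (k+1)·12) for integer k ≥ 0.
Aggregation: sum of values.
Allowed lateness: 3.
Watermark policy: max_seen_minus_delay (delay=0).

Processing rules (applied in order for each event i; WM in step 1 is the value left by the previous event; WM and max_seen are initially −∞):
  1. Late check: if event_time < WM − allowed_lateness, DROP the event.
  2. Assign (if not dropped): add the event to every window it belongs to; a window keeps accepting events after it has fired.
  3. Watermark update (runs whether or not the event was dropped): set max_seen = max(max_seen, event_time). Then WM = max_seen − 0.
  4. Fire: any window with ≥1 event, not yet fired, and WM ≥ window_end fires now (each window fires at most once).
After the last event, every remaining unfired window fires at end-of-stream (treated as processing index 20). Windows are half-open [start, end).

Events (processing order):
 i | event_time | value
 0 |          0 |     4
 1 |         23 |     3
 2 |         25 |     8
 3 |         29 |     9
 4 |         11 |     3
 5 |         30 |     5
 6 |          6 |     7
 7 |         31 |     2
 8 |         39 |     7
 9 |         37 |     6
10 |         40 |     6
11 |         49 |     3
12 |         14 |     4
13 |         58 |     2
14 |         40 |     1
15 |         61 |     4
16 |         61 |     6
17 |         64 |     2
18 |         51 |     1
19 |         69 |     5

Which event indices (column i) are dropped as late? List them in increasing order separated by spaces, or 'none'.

4 6 12 14 18

i=0 t=0 v=4: → [0,12); WM=0
i=1 t=23 v=3: → [12,24); WM=23; [0,12) fires=4
i=2 t=25 v=8: → [24,36); WM=25; [12,24) fires=3
i=3 t=29 v=9: → [24,36); WM=29
i=4 t=11 v=3: DROP (t<29-3); WM=29
i=5 t=30 v=5: → [24,36); WM=30
i=6 t=6 v=7: DROP (t<30-3); WM=30
i=7 t=31 v=2: → [24,36); WM=31
i=8 t=39 v=7: → [36,48); WM=39; [24,36) fires=24
i=9 t=37 v=6: → [36,48); WM=39
i=10 t=40 v=6: → [36,48); WM=40
i=11 t=49 v=3: → [48,60); WM=49; [36,48) fires=19
i=12 t=14 v=4: DROP (t<49-3); WM=49
i=13 t=58 v=2: → [48,60); WM=58
i=14 t=40 v=1: DROP (t<58-3); WM=58
i=15 t=61 v=4: → [60,72); WM=61; [48,60) fires=5
i=16 t=61 v=6: → [60,72); WM=61
i=17 t=64 v=2: → [60,72); WM=64
i=18 t=51 v=1: DROP (t<64-3); WM=64
i=19 t=69 v=5: → [60,72); WM=69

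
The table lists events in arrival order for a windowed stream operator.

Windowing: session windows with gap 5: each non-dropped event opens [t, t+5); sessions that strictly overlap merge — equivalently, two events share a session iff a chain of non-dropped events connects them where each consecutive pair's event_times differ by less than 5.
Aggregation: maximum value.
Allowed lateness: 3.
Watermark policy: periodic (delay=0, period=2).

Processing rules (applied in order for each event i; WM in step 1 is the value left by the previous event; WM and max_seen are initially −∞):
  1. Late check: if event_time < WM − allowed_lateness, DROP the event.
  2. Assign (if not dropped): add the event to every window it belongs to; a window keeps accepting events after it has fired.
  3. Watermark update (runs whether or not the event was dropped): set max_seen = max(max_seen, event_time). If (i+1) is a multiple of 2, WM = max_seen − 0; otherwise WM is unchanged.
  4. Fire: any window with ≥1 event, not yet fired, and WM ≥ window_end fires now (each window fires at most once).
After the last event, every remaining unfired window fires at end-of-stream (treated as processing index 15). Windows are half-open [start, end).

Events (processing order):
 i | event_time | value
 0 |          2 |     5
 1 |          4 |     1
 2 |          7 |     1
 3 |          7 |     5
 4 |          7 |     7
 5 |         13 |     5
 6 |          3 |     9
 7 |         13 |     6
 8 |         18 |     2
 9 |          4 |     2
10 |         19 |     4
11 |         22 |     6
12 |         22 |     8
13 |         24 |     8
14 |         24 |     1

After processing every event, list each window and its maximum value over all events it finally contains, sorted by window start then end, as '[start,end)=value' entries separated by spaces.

[2,12)=7 [13,18)=6 [18,29)=8

i=0 t=2 v=5: → [2,7); WM=−∞
i=1 t=4 v=1: → [2,9); WM=4
i=2 t=7 v=1: → [2,12); WM=4
i=3 t=7 v=5: → [2,12); WM=7
i=4 t=7 v=7: → [2,12); WM=7
i=5 t=13 v=5: → [13,18); WM=13
i=6 t=3 v=9: DROP (t<13-3); WM=13
i=7 t=13 v=6: → [13,18); WM=13
i=8 t=18 v=2: → [18,23); WM=13
i=9 t=4 v=2: DROP (t<13-3); WM=18
i=10 t=19 v=4: → [18,24); WM=18
i=11 t=22 v=6: → [18,27); WM=22
i=12 t=22 v=8: → [18,27); WM=22
i=13 t=24 v=8: → [18,29); WM=24
i=14 t=24 v=1: → [18,29); WM=24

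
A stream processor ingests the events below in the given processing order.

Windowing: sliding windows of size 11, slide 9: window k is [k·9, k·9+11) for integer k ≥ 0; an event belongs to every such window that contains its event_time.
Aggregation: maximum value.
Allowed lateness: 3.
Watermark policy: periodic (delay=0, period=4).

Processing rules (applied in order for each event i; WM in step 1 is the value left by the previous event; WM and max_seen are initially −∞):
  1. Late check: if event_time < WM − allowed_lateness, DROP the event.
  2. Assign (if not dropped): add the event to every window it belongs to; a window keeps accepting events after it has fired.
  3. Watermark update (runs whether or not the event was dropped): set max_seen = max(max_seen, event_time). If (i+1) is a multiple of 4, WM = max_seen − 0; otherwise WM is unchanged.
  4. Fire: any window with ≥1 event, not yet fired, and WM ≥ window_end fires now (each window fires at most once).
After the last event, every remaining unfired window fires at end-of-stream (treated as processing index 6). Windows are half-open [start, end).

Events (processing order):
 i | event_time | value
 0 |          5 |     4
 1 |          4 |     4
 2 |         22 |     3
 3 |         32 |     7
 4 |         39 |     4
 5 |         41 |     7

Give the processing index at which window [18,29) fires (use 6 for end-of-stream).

i=0 t=5 v=4: → [0,11); WM=−∞
i=1 t=4 v=4: → [0,11); WM=−∞
i=2 t=22 v=3: → [18,29); WM=−∞
i=3 t=32 v=7: → [27,38); WM=32; [0,11) fires=4 [18,29) fires=3
i=4 t=39 v=4: → [36,47); WM=32
i=5 t=41 v=7: → [36,47); WM=32

3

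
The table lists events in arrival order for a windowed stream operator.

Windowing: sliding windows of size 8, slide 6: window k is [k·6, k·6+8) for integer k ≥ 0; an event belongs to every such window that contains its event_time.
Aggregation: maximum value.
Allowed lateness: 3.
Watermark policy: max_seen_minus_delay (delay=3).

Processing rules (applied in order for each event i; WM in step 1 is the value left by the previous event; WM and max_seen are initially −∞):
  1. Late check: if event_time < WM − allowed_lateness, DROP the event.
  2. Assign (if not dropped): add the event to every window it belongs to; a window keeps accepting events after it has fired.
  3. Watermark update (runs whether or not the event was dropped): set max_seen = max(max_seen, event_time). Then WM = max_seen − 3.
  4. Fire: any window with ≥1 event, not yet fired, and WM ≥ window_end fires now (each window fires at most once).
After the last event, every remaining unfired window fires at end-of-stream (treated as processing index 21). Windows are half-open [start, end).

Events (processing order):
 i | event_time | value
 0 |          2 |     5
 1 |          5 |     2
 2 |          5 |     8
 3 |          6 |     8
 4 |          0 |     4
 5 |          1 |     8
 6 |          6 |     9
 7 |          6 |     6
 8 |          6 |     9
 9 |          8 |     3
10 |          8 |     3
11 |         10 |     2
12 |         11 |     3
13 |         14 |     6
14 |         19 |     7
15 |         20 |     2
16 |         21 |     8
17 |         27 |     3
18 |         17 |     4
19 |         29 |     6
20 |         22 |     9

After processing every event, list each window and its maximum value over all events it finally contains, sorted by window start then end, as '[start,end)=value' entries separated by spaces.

[0,8)=9 [6,14)=9 [12,20)=7 [18,26)=8 [24,32)=6

i=0 t=2 v=5: → [0,8); WM=-1
i=1 t=5 v=2: → [0,8); WM=2
i=2 t=5 v=8: → [0,8); WM=2
i=3 t=6 v=8: → [6,14),[0,8); WM=3
i=4 t=0 v=4: → [0,8); WM=3
i=5 t=1 v=8: → [0,8); WM=3
i=6 t=6 v=9: → [6,14),[0,8); WM=3
i=7 t=6 v=6: → [6,14),[0,8); WM=3
i=8 t=6 v=9: → [6,14),[0,8); WM=3
i=9 t=8 v=3: → [6,14); WM=5
i=10 t=8 v=3: → [6,14); WM=5
i=11 t=10 v=2: → [6,14); WM=7
i=12 t=11 v=3: → [6,14); WM=8; [0,8) fires=9
i=13 t=14 v=6: → [12,20); WM=11
i=14 t=19 v=7: → [18,26),[12,20); WM=16; [6,14) fires=9
i=15 t=20 v=2: → [18,26); WM=17
i=16 t=21 v=8: → [18,26); WM=18
i=17 t=27 v=3: → [24,32); WM=24; [12,20) fires=7
i=18 t=17 v=4: DROP (t<24-3); WM=24
i=19 t=29 v=6: → [24,32); WM=26; [18,26) fires=8
i=20 t=22 v=9: DROP (t<26-3); WM=26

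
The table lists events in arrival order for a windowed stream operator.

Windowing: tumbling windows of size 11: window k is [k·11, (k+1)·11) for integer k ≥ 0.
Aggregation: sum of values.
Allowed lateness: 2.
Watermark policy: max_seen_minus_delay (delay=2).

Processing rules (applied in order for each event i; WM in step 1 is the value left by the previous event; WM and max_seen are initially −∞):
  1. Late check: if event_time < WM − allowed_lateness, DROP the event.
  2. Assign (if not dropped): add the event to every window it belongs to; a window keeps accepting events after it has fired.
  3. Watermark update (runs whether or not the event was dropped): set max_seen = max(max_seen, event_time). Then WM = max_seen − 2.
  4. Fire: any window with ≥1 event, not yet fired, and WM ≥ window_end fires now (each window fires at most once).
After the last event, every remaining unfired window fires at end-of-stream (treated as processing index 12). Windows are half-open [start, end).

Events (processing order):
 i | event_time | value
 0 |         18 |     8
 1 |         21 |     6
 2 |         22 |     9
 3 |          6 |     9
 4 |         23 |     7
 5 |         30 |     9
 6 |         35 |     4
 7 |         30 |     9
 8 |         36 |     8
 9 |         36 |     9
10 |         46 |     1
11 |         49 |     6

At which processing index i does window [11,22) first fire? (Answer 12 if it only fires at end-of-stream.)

5

i=0 t=18 v=8: → [11,22); WM=16
i=1 t=21 v=6: → [11,22); WM=19
i=2 t=22 v=9: → [22,33); WM=20
i=3 t=6 v=9: DROP (t<20-2); WM=20
i=4 t=23 v=7: → [22,33); WM=21
i=5 t=30 v=9: → [22,33); WM=28; [11,22) fires=14
i=6 t=35 v=4: → [33,44); WM=33; [22,33) fires=25
i=7 t=30 v=9: DROP (t<33-2); WM=33
i=8 t=36 v=8: → [33,44); WM=34
i=9 t=36 v=9: → [33,44); WM=34
i=10 t=46 v=1: → [44,55); WM=44; [33,44) fires=21
i=11 t=49 v=6: → [44,55); WM=47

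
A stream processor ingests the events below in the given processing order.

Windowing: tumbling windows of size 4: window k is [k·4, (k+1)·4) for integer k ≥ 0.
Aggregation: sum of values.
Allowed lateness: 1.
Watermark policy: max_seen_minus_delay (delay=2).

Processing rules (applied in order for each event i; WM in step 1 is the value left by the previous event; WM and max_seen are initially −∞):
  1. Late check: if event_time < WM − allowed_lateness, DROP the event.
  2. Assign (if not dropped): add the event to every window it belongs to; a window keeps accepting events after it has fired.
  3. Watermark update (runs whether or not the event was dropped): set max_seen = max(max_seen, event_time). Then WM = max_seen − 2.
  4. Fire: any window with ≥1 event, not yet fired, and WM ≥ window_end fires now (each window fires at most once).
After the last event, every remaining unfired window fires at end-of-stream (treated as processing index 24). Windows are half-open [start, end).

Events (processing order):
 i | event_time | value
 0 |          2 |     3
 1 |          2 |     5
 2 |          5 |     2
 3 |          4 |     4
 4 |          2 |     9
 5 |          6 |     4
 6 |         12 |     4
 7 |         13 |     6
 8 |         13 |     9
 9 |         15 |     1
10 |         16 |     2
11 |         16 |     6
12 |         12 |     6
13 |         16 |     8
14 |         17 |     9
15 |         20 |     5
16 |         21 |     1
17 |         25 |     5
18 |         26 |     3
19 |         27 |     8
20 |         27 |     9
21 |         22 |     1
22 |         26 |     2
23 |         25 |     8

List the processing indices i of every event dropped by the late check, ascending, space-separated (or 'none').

i=0 t=2 v=3: → [0,4); WM=0
i=1 t=2 v=5: → [0,4); WM=0
i=2 t=5 v=2: → [4,8); WM=3
i=3 t=4 v=4: → [4,8); WM=3
i=4 t=2 v=9: → [0,4); WM=3
i=5 t=6 v=4: → [4,8); WM=4; [0,4) fires=17
i=6 t=12 v=4: → [12,16); WM=10; [4,8) fires=10
i=7 t=13 v=6: → [12,16); WM=11
i=8 t=13 v=9: → [12,16); WM=11
i=9 t=15 v=1: → [12,16); WM=13
i=10 t=16 v=2: → [16,20); WM=14
i=11 t=16 v=6: → [16,20); WM=14
i=12 t=12 v=6: DROP (t<14-1); WM=14
i=13 t=16 v=8: → [16,20); WM=14
i=14 t=17 v=9: → [16,20); WM=15
i=15 t=20 v=5: → [20,24); WM=18; [12,16) fires=20
i=16 t=21 v=1: → [20,24); WM=19
i=17 t=25 v=5: → [24,28); WM=23; [16,20) fires=25
i=18 t=26 v=3: → [24,28); WM=24; [20,24) fires=6
i=19 t=27 v=8: → [24,28); WM=25
i=20 t=27 v=9: → [24,28); WM=25
i=21 t=22 v=1: DROP (t<25-1); WM=25
i=22 t=26 v=2: → [24,28); WM=25
i=23 t=25 v=8: → [24,28); WM=25

12 21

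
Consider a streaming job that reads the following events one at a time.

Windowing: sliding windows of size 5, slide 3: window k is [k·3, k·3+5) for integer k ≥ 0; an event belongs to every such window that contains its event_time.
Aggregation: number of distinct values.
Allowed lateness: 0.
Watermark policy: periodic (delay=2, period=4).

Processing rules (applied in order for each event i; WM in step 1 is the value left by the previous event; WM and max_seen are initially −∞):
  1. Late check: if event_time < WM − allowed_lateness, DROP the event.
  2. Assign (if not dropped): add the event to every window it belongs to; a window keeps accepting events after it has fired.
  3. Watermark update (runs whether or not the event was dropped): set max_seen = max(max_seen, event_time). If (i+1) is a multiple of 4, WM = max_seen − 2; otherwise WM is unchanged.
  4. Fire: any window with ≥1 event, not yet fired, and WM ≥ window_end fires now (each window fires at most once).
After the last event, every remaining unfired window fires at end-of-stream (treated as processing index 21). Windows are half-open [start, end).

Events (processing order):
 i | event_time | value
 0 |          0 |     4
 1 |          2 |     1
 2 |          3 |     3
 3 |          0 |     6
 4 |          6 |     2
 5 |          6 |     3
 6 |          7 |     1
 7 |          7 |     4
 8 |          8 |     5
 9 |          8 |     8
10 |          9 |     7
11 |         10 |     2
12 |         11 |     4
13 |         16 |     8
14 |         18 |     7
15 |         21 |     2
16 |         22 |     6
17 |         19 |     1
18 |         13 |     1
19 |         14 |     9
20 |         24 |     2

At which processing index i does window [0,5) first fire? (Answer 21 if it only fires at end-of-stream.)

7

i=0 t=0 v=4: → [0,5); WM=−∞
i=1 t=2 v=1: → [0,5); WM=−∞
i=2 t=3 v=3: → [3,8),[0,5); WM=−∞
i=3 t=0 v=6: → [0,5); WM=1
i=4 t=6 v=2: → [6,11),[3,8); WM=1
i=5 t=6 v=3: → [6,11),[3,8); WM=1
i=6 t=7 v=1: → [6,11),[3,8); WM=1
i=7 t=7 v=4: → [6,11),[3,8); WM=5; [0,5) fires=4
i=8 t=8 v=5: → [6,11); WM=5
i=9 t=8 v=8: → [6,11); WM=5
i=10 t=9 v=7: → [9,14),[6,11); WM=5
i=11 t=10 v=2: → [9,14),[6,11); WM=8; [3,8) fires=4
i=12 t=11 v=4: → [9,14); WM=8
i=13 t=16 v=8: → [15,20),[12,17); WM=8
i=14 t=18 v=7: → [18,23),[15,20); WM=8
i=15 t=21 v=2: → [21,26),[18,23); WM=19; [6,11) fires=7 [9,14) fires=3 [12,17) fires=1
i=16 t=22 v=6: → [21,26),[18,23); WM=19
i=17 t=19 v=1: → [18,23),[15,20); WM=19
i=18 t=13 v=1: DROP (t<19-0); WM=19
i=19 t=14 v=9: DROP (t<19-0); WM=20; [15,20) fires=3
i=20 t=24 v=2: → [24,29),[21,26); WM=20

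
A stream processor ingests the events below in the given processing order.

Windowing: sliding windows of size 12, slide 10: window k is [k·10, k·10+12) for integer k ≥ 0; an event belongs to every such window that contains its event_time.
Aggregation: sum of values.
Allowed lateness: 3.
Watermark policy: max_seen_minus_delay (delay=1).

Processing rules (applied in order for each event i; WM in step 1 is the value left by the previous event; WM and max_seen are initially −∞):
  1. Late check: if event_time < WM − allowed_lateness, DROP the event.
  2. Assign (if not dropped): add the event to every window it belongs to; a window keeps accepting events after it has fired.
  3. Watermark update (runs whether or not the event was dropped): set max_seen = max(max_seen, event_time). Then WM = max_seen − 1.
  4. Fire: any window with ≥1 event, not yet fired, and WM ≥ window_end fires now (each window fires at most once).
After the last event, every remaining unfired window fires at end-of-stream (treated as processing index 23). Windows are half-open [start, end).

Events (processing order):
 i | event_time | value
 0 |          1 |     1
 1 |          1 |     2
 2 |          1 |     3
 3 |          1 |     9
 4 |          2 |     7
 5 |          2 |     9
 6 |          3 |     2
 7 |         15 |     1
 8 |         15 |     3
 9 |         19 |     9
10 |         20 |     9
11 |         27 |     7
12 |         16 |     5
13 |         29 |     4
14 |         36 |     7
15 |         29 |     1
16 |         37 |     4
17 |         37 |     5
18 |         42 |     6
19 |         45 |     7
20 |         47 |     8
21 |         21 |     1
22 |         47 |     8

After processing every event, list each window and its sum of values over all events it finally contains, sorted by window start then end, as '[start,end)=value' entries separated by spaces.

[0,12)=33 [10,22)=22 [20,32)=20 [30,42)=16 [40,52)=29

i=0 t=1 v=1: → [0,12); WM=0
i=1 t=1 v=2: → [0,12); WM=0
i=2 t=1 v=3: → [0,12); WM=0
i=3 t=1 v=9: → [0,12); WM=0
i=4 t=2 v=7: → [0,12); WM=1
i=5 t=2 v=9: → [0,12); WM=1
i=6 t=3 v=2: → [0,12); WM=2
i=7 t=15 v=1: → [10,22); WM=14; [0,12) fires=33
i=8 t=15 v=3: → [10,22); WM=14
i=9 t=19 v=9: → [10,22); WM=18
i=10 t=20 v=9: → [20,32),[10,22); WM=19
i=11 t=27 v=7: → [20,32); WM=26; [10,22) fires=22
i=12 t=16 v=5: DROP (t<26-3); WM=26
i=13 t=29 v=4: → [20,32); WM=28
i=14 t=36 v=7: → [30,42); WM=35; [20,32) fires=20
i=15 t=29 v=1: DROP (t<35-3); WM=35
i=16 t=37 v=4: → [30,42); WM=36
i=17 t=37 v=5: → [30,42); WM=36
i=18 t=42 v=6: → [40,52); WM=41
i=19 t=45 v=7: → [40,52); WM=44; [30,42) fires=16
i=20 t=47 v=8: → [40,52); WM=46
i=21 t=21 v=1: DROP (t<46-3); WM=46
i=22 t=47 v=8: → [40,52); WM=46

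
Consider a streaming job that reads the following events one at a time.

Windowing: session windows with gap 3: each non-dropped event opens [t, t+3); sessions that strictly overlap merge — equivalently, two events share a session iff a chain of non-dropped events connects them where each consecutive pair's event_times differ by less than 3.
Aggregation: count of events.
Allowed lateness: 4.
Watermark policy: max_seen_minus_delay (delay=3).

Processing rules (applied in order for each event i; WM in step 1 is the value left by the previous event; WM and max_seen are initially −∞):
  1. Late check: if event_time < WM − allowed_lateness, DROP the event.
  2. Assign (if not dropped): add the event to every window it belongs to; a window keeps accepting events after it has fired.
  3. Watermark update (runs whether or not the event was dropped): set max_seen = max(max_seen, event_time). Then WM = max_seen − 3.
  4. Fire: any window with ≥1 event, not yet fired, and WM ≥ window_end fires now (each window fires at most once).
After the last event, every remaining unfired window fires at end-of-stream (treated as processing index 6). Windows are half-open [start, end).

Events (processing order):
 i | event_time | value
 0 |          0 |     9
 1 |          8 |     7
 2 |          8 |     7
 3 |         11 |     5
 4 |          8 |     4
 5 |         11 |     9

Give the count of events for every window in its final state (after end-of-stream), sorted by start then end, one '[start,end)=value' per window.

[0,3)=1 [8,11)=3 [11,14)=2

i=0 t=0 v=9: → [0,3); WM=-3
i=1 t=8 v=7: → [8,11); WM=5
i=2 t=8 v=7: → [8,11); WM=5
i=3 t=11 v=5: → [11,14); WM=8
i=4 t=8 v=4: → [8,11); WM=8
i=5 t=11 v=9: → [11,14); WM=8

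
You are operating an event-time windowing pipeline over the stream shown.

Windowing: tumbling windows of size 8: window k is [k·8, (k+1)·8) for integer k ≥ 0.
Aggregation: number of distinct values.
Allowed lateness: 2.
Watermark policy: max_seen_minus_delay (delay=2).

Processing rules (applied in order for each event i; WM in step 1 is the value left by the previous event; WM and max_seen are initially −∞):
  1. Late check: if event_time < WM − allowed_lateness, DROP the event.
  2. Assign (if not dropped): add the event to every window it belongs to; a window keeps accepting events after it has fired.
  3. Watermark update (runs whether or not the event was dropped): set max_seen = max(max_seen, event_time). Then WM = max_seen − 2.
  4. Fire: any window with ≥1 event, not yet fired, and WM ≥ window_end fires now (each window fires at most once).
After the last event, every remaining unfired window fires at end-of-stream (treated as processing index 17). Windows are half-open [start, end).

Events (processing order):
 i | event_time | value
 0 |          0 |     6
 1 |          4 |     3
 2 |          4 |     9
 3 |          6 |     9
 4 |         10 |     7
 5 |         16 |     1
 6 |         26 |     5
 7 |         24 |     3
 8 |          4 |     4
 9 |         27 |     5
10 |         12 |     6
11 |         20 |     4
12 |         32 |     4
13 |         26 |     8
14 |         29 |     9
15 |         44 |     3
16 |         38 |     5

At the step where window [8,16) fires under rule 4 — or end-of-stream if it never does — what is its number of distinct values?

1

i=0 t=0 v=6: → [0,8); WM=-2
i=1 t=4 v=3: → [0,8); WM=2
i=2 t=4 v=9: → [0,8); WM=2
i=3 t=6 v=9: → [0,8); WM=4
i=4 t=10 v=7: → [8,16); WM=8; [0,8) fires=3
i=5 t=16 v=1: → [16,24); WM=14
i=6 t=26 v=5: → [24,32); WM=24; [8,16) fires=1 [16,24) fires=1
i=7 t=24 v=3: → [24,32); WM=24
i=8 t=4 v=4: DROP (t<24-2); WM=24
i=9 t=27 v=5: → [24,32); WM=25
i=10 t=12 v=6: DROP (t<25-2); WM=25
i=11 t=20 v=4: DROP (t<25-2); WM=25
i=12 t=32 v=4: → [32,40); WM=30
i=13 t=26 v=8: DROP (t<30-2); WM=30
i=14 t=29 v=9: → [24,32); WM=30
i=15 t=44 v=3: → [40,48); WM=42; [24,32) fires=3 [32,40) fires=1
i=16 t=38 v=5: DROP (t<42-2); WM=42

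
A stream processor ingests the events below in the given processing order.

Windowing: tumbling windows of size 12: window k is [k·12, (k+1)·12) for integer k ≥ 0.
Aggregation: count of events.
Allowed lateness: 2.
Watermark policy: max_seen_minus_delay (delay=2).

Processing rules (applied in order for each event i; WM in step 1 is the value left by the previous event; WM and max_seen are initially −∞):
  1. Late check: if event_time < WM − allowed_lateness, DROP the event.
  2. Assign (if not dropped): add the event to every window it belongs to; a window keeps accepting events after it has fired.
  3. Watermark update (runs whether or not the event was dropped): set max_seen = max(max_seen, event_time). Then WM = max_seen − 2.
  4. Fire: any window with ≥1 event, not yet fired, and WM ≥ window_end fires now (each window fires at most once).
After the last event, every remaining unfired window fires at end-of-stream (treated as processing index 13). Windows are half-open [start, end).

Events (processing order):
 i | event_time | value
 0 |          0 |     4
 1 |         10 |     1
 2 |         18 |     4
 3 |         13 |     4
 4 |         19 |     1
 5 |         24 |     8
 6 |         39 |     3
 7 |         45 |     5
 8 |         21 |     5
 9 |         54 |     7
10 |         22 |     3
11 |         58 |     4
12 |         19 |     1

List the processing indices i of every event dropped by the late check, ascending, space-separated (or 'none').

i=0 t=0 v=4: → [0,12); WM=-2
i=1 t=10 v=1: → [0,12); WM=8
i=2 t=18 v=4: → [12,24); WM=16; [0,12) fires=2
i=3 t=13 v=4: DROP (t<16-2); WM=16
i=4 t=19 v=1: → [12,24); WM=17
i=5 t=24 v=8: → [24,36); WM=22
i=6 t=39 v=3: → [36,48); WM=37; [12,24) fires=2 [24,36) fires=1
i=7 t=45 v=5: → [36,48); WM=43
i=8 t=21 v=5: DROP (t<43-2); WM=43
i=9 t=54 v=7: → [48,60); WM=52; [36,48) fires=2
i=10 t=22 v=3: DROP (t<52-2); WM=52
i=11 t=58 v=4: → [48,60); WM=56
i=12 t=19 v=1: DROP (t<56-2); WM=56

3 8 10 12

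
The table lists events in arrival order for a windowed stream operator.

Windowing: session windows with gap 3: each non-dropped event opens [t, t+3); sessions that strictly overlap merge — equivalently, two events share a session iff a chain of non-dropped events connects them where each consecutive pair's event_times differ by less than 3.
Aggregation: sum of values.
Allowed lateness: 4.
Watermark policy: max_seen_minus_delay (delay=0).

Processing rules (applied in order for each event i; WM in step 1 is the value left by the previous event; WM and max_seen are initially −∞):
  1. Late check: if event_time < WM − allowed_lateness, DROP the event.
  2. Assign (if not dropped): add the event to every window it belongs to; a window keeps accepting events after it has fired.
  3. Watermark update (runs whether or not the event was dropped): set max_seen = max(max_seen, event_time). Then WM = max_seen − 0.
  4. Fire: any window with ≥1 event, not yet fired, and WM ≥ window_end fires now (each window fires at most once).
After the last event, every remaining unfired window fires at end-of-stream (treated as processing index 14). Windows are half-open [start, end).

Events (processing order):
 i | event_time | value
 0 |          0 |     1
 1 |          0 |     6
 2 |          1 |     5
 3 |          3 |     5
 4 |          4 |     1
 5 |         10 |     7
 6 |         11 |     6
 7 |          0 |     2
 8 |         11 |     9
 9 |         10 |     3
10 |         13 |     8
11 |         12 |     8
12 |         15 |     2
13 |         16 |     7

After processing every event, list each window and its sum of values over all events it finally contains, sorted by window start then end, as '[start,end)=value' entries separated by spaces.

[0,7)=18 [10,19)=50

i=0 t=0 v=1: → [0,3); WM=0
i=1 t=0 v=6: → [0,3); WM=0
i=2 t=1 v=5: → [0,4); WM=1
i=3 t=3 v=5: → [0,6); WM=3
i=4 t=4 v=1: → [0,7); WM=4
i=5 t=10 v=7: → [10,13); WM=10
i=6 t=11 v=6: → [10,14); WM=11
i=7 t=0 v=2: DROP (t<11-4); WM=11
i=8 t=11 v=9: → [10,14); WM=11
i=9 t=10 v=3: → [10,14); WM=11
i=10 t=13 v=8: → [10,16); WM=13
i=11 t=12 v=8: → [10,16); WM=13
i=12 t=15 v=2: → [10,18); WM=15
i=13 t=16 v=7: → [10,19); WM=16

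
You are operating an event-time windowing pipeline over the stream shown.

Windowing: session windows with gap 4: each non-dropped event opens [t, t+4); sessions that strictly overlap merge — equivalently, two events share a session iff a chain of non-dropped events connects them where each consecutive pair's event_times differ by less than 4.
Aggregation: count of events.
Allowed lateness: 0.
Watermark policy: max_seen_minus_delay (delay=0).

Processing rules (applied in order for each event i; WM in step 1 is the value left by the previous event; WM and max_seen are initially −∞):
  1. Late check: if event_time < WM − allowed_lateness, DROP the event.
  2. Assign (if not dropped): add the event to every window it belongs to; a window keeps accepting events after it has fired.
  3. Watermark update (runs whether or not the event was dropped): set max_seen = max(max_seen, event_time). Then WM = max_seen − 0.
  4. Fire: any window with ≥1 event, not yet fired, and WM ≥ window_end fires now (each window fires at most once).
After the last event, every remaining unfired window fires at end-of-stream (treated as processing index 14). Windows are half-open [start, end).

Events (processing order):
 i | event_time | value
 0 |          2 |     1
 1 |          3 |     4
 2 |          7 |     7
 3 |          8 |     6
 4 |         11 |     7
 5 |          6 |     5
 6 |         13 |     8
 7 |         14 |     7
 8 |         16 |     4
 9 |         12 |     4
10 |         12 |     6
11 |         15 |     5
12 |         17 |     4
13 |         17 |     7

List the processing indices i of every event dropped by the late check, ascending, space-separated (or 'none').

5 9 10 11

i=0 t=2 v=1: → [2,6); WM=2
i=1 t=3 v=4: → [2,7); WM=3
i=2 t=7 v=7: → [7,11); WM=7
i=3 t=8 v=6: → [7,12); WM=8
i=4 t=11 v=7: → [7,15); WM=11
i=5 t=6 v=5: DROP (t<11-0); WM=11
i=6 t=13 v=8: → [7,17); WM=13
i=7 t=14 v=7: → [7,18); WM=14
i=8 t=16 v=4: → [7,20); WM=16
i=9 t=12 v=4: DROP (t<16-0); WM=16
i=10 t=12 v=6: DROP (t<16-0); WM=16
i=11 t=15 v=5: DROP (t<16-0); WM=16
i=12 t=17 v=4: → [7,21); WM=17
i=13 t=17 v=7: → [7,21); WM=17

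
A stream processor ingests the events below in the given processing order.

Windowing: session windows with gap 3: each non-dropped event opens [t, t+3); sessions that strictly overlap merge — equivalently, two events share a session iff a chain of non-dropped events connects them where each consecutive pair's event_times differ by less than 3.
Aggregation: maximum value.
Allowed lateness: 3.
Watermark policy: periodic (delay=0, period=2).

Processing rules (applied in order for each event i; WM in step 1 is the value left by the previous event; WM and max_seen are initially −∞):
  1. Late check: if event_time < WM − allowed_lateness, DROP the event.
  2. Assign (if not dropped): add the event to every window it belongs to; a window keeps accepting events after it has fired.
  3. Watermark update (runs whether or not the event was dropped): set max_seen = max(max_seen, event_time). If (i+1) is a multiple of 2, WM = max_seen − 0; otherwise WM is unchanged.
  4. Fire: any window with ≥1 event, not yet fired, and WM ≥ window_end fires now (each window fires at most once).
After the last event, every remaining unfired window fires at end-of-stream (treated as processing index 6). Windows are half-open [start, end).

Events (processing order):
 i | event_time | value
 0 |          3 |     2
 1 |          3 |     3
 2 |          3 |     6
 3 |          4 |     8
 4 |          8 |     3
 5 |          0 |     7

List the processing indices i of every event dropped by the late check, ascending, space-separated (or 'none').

i=0 t=3 v=2: → [3,6); WM=−∞
i=1 t=3 v=3: → [3,6); WM=3
i=2 t=3 v=6: → [3,6); WM=3
i=3 t=4 v=8: → [3,7); WM=4
i=4 t=8 v=3: → [8,11); WM=4
i=5 t=0 v=7: DROP (t<4-3); WM=8

5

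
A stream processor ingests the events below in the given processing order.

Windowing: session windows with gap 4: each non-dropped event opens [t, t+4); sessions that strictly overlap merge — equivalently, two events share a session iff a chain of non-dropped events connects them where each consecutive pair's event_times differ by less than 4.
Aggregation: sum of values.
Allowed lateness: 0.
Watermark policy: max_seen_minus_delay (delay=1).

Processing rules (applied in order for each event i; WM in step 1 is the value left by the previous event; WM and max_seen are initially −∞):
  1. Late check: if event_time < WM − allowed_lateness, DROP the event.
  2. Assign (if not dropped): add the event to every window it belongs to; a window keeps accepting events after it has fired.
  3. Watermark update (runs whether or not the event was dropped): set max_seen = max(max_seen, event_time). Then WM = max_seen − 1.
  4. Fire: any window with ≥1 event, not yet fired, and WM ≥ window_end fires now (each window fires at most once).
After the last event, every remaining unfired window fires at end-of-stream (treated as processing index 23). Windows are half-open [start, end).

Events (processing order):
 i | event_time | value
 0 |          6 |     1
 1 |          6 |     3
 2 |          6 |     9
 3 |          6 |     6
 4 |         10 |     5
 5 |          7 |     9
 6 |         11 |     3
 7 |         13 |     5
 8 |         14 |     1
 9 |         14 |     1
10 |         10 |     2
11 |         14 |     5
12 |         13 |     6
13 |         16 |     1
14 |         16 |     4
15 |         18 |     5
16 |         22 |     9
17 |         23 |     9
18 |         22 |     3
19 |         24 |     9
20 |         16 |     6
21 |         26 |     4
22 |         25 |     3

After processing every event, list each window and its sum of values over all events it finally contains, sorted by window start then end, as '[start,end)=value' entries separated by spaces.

i=0 t=6 v=1: → [6,10); WM=5
i=1 t=6 v=3: → [6,10); WM=5
i=2 t=6 v=9: → [6,10); WM=5
i=3 t=6 v=6: → [6,10); WM=5
i=4 t=10 v=5: → [10,14); WM=9
i=5 t=7 v=9: DROP (t<9-0); WM=9
i=6 t=11 v=3: → [10,15); WM=10
i=7 t=13 v=5: → [10,17); WM=12
i=8 t=14 v=1: → [10,18); WM=13
i=9 t=14 v=1: → [10,18); WM=13
i=10 t=10 v=2: DROP (t<13-0); WM=13
i=11 t=14 v=5: → [10,18); WM=13
i=12 t=13 v=6: → [10,18); WM=13
i=13 t=16 v=1: → [10,20); WM=15
i=14 t=16 v=4: → [10,20); WM=15
i=15 t=18 v=5: → [10,22); WM=17
i=16 t=22 v=9: → [22,26); WM=21
i=17 t=23 v=9: → [22,27); WM=22
i=18 t=22 v=3: → [22,27); WM=22
i=19 t=24 v=9: → [22,28); WM=23
i=20 t=16 v=6: DROP (t<23-0); WM=23
i=21 t=26 v=4: → [22,30); WM=25
i=22 t=25 v=3: → [22,30); WM=25

[6,10)=19 [10,22)=36 [22,30)=37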